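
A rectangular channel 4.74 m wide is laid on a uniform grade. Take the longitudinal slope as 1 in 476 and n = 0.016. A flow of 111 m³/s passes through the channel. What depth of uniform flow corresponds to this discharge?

Manning's equation rearranged: A R^(2/3) = nQ / (1·√S) = 0.016 × 111 / (√0.002101) = 38.75.
Try y = 4.09 m: A R^(2/3) = 25.41 — low.
Try y = 5.78 m: A R^(2/3) = 38.73 — close enough.

y_n = 5.78 m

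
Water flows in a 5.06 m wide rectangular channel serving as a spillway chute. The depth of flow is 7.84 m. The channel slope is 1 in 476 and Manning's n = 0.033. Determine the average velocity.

Flow area A = b·y = 5.06 × 7.84 = 39.67 m². Wetted perimeter P = b + 2y = 5.06 + 2×7.84 = 20.74 m.
Hydraulic radius R = A/P = 39.67/20.74 = 1.913 m.
From Manning's equation, V = (1/n) R^(2/3) S^(1/2) = (1/0.033) × 1.913^(2/3) × 0.002101^(1/2) = 2.14 m/s.

V = 2.14 m/s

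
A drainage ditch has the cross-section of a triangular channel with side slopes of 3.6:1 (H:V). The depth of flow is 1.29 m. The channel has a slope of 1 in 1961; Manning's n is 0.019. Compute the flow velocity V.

For a triangular section with side slope z = 3.6: A = zy² = 3.6×1.29² = 5.991 m²; P = 2y√(1+z²) = 2×1.29×3.736 = 9.64 m.
Hydraulic radius R = A/P = 5.991/9.64 = 0.6215 m.
From Manning's equation, V = (1/n) R^(2/3) S^(1/2) = (1/0.019) × 0.6215^(2/3) × 0.0005099^(1/2) = 0.866 m/s.

V = 0.866 m/s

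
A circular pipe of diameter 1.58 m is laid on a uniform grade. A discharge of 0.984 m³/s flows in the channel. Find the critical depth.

At critical depth, Q² T / (g A³) = 1, i.e. A³/T = Q²/g = 0.984²/9.81 = 0.0987.
Try y = 0.54 m: A³/T = 0.1384 — over.
Try y = 0.36 m: A³/T = 0.02866 — short.
Try y = 0.495 m: A³/T = 0.0989 — ≈ 0.0987.

y_c = 0.495 m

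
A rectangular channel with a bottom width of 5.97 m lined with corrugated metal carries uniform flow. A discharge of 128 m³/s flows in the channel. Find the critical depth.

For a rectangular channel, critical depth y_c = (q²/g)^(1/3) where q = Q/b = 128/5.97 = 21.44 m²/s.
So y_c = (21.44²/9.81)^(1/3) = 3.61 m.

y_c = 3.61 m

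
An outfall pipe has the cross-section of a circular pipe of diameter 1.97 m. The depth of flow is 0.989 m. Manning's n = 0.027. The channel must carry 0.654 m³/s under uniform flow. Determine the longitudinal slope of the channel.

For a circular section of diameter D = 1.97 m at depth y = 0.989 m, the central angle is θ = 2 arccos(1 − 2y/D) = 3.15 rad. Then A = (D²/8)(θ − sin θ) = 1.532 m² and P = Dθ/2 = 3.102 m.
Hydraulic radius R = A/P = 1.532/3.102 = 0.4938 m.
From Manning's equation, S = [nQ / (1 A R^(2/3))]² = [0.027 × 0.654 / (1 × 1.532 × 0.4938^(2/3))]² = 0.00034.

S = 0.00034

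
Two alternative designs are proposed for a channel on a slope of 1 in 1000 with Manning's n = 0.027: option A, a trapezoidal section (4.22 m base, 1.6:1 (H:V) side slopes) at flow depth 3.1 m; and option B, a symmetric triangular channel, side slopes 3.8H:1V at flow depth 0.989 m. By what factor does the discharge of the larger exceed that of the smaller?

Channel A: With bottom width b = 4.22 m and side slope z = 1.6: A = (b + zy)y = (4.22 + 1.6×3.1)×3.1 = 28.46 m²; P = b + 2y√(1+z²) = 4.22 + 2×3.1×1.887 = 15.92 m. Hydraulic radius R = A/P = 28.46/15.92 = 1.788 m. Q_A = (1/0.027)·28.46·1.788^(2/3)·√0.001 = 49.1 m³/s.
Channel B: For a triangular section with side slope z = 3.8: A = zy² = 3.8×0.989² = 3.717 m²; P = 2y√(1+z²) = 2×0.989×3.929 = 7.772 m. Hydraulic radius R = A/P = 3.717/7.772 = 0.4782 m. Q_B = (1/0.027)·3.717·0.4782^(2/3)·√0.001 = 2.662 m³/s.
The larger discharge is 49.1 m³/s and the smaller is 2.662 m³/s; the ratio is 18.4.

18.4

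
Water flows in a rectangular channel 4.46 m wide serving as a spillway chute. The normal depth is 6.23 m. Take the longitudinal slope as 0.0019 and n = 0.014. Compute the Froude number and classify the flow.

subcritical

Flow area A = b·y = 4.46 × 6.23 = 27.79 m². Wetted perimeter P = b + 2y = 4.46 + 2×6.23 = 16.92 m.
Hydraulic radius R = A/P = 27.79/16.92 = 1.642 m.
V = (1/n) R^(2/3) √S = (1/0.014) × 1.642^(2/3) × √0.0019 = 4.334 m/s. Hydraulic depth D_h = A/T = 27.79/4.46 = 6.23 m.
Froude number Fr = V/√(g·D_h) = 4.334/√(9.81×6.23) = 0.554, which is less than 1, so the flow is subcritical.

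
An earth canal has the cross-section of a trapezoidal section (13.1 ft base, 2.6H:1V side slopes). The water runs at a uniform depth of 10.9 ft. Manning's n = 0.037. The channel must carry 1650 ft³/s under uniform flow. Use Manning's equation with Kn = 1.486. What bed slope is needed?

S = 0.000739

With bottom width b = 13.1 ft and side slope z = 2.6: A = (b + zy)y = (13.1 + 2.6×10.9)×10.9 = 451.7 ft²; P = b + 2y√(1+z²) = 13.1 + 2×10.9×2.786 = 73.83 ft.
Hydraulic radius R = A/P = 451.7/73.83 = 6.118 ft.
From Manning's equation, S = [nQ / (1.486 A R^(2/3))]² = [0.037 × 1650 / (1.486 × 451.7 × 6.118^(2/3))]² = 0.000739.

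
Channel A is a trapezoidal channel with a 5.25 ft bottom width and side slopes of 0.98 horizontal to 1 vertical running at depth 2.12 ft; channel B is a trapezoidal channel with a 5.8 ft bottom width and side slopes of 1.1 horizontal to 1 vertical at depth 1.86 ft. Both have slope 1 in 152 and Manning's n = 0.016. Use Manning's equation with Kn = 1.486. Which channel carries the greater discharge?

channel A

Channel A: With bottom width b = 5.25 ft and side slope z = 0.98: A = (b + zy)y = (5.25 + 0.98×2.12)×2.12 = 15.53 ft²; P = b + 2y√(1+z²) = 5.25 + 2×2.12×1.4 = 11.19 ft. Hydraulic radius R = A/P = 15.53/11.19 = 1.389 ft. Q_A = (1.486/0.016)·15.53·1.389^(2/3)·√0.006579 = 145.7 ft³/s.
Channel B: With bottom width b = 5.8 ft and side slope z = 1.1: A = (b + zy)y = (5.8 + 1.1×1.86)×1.86 = 14.59 ft²; P = b + 2y√(1+z²) = 5.8 + 2×1.86×1.487 = 11.33 ft. Hydraulic radius R = A/P = 14.59/11.33 = 1.288 ft. Q_B = (1.486/0.016)·14.59·1.288^(2/3)·√0.006579 = 130.1 ft³/s.
Q_A = 145.7 ft³/s vs Q_B = 130.1 ft³/s, so channel A carries more.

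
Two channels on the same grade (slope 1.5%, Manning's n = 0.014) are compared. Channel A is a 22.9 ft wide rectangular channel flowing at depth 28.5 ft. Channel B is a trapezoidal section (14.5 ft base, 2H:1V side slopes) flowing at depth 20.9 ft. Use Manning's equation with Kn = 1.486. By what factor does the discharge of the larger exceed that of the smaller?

Channel A: Flow area A = b·y = 22.9 × 28.5 = 652.6 ft². Wetted perimeter P = b + 2y = 22.9 + 2×28.5 = 79.9 ft. Hydraulic radius R = A/P = 652.6/79.9 = 8.168 ft. Q_A = (1.486/0.014)·652.6·8.168^(2/3)·√0.015 = 34410 ft³/s.
Channel B: With bottom width b = 14.5 ft and side slope z = 2: A = (b + zy)y = (14.5 + 2×20.9)×20.9 = 1177 ft²; P = b + 2y√(1+z²) = 14.5 + 2×20.9×2.236 = 108 ft. Hydraulic radius R = A/P = 1177/108 = 10.9 ft. Q_B = (1.486/0.014)·1177·10.9^(2/3)·√0.015 = 75190 ft³/s.
The larger discharge is 75190 ft³/s and the smaller is 34410 ft³/s; the ratio is 2.19.

2.19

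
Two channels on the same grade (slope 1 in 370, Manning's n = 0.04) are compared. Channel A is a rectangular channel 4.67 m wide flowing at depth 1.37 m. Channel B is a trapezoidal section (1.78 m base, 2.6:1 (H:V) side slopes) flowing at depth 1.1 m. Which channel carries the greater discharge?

Channel A: Flow area A = b·y = 4.67 × 1.37 = 6.398 m². Wetted perimeter P = b + 2y = 4.67 + 2×1.37 = 7.41 m. Hydraulic radius R = A/P = 6.398/7.41 = 0.8634 m. Q_A = (1/0.04)·6.398·0.8634^(2/3)·√0.002703 = 7.54 m³/s.
Channel B: With bottom width b = 1.78 m and side slope z = 2.6: A = (b + zy)y = (1.78 + 2.6×1.1)×1.1 = 5.104 m²; P = b + 2y√(1+z²) = 1.78 + 2×1.1×2.786 = 7.908 m. Hydraulic radius R = A/P = 5.104/7.908 = 0.6454 m. Q_B = (1/0.04)·5.104·0.6454^(2/3)·√0.002703 = 4.954 m³/s.
Q_A = 7.54 m³/s vs Q_B = 4.954 m³/s, so channel A carries more.

channel A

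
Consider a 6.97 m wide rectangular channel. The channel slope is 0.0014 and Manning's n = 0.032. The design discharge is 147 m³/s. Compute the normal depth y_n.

y_n = 9.64 m

Manning's equation rearranged: A R^(2/3) = nQ / (1·√S) = 0.032 × 147 / (√0.0014) = 125.7.
Trying y = 12.2 m: A R^(2/3) = 165.3 — high.
Trying y = 8.56 m: A R^(2/3) = 109.2 — low.
Trying y = 9.64 m: A R^(2/3) = 125.7 — matches.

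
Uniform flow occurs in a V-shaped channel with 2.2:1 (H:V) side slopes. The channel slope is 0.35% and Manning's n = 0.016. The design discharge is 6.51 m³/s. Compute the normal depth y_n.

Manning's equation rearranged: A R^(2/3) = nQ / (1·√S) = 0.016 × 6.51 / (√0.0035) = 1.761.
At y = 0.833 m: A R^(2/3) = 0.7997 — too small.
At y = 1.43 m: A R^(2/3) = 3.379 — too large.
At y = 1.12 m: A R^(2/3) = 1.761 — close enough.

y_n = 1.12 m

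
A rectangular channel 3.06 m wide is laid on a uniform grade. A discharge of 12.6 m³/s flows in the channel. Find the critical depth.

For a rectangular channel, critical depth y_c = (q²/g)^(1/3) where q = Q/b = 12.6/3.06 = 4.118 m²/s.
So y_c = (4.118²/9.81)^(1/3) = 1.2 m.

y_c = 1.2 m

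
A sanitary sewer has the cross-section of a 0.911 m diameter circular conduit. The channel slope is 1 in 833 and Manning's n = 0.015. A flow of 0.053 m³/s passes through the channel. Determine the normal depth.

Manning's equation rearranged: A R^(2/3) = nQ / (1·√S) = 0.015 × 0.053 / (√0.0012) = 0.02295.
At y = 0.208 m: A R^(2/3) = 0.02779 — over.
At y = 0.129 m: A R^(2/3) = 0.01049 — short.
At y = 0.189 m: A R^(2/3) = 0.02292 — matches.

y_n = 0.189 m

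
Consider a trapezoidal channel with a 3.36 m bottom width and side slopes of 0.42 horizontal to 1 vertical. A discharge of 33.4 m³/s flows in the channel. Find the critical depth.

At critical depth, Q² T / (g A³) = 1, i.e. A³/T = Q²/g = 33.4²/9.81 = 113.7.
At y = 1.63 m: A³/T = 60.59 — short.
At y = 1.98 m: A³/T = 113.8 — ≈ 113.7.

y_c = 1.98 m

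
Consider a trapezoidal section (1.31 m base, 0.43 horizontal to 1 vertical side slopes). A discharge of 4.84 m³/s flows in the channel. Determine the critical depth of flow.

At critical depth, Q² T / (g A³) = 1, i.e. A³/T = Q²/g = 4.84²/9.81 = 2.388.
Try y = 1.1 m: A³/T = 3.344 — high.
Try y = 0.704 m: A³/T = 0.7641 — low.
Try y = 0.995 m: A³/T = 2.387 — close enough.

y_c = 0.995 m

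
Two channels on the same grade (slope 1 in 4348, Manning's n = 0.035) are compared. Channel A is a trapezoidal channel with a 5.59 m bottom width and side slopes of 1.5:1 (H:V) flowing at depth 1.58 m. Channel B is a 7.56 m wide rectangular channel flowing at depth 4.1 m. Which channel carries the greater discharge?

Channel A: With bottom width b = 5.59 m and side slope z = 1.5: A = (b + zy)y = (5.59 + 1.5×1.58)×1.58 = 12.58 m²; P = b + 2y√(1+z²) = 5.59 + 2×1.58×1.803 = 11.29 m. Hydraulic radius R = A/P = 12.58/11.29 = 1.114 m. Q_A = (1/0.035)·12.58·1.114^(2/3)·√0.00023 = 5.857 m³/s.
Channel B: Flow area A = b·y = 7.56 × 4.1 = 31 m². Wetted perimeter P = b + 2y = 7.56 + 2×4.1 = 15.76 m. Hydraulic radius R = A/P = 31/15.76 = 1.967 m. Q_B = (1/0.035)·31·1.967^(2/3)·√0.00023 = 21.08 m³/s.
Q_A = 5.857 m³/s vs Q_B = 21.08 m³/s, so channel B carries more.

channel B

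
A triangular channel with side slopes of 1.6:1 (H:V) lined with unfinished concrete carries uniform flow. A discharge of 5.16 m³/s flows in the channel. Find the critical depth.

y_c = 1.16 m

At critical depth, Q² T / (g A³) = 1, i.e. A³/T = Q²/g = 5.16²/9.81 = 2.714.
Trying y = 0.874 m: A³/T = 0.6528 — too small.
Trying y = 1.39 m: A³/T = 6.642 — too large.
Trying y = 1.16 m: A³/T = 2.688 — ≈ 2.714.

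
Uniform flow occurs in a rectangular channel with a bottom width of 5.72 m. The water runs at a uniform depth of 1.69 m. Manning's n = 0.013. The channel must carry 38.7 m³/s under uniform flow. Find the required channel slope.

S = 0.0025

Flow area A = b·y = 5.72 × 1.69 = 9.667 m². Wetted perimeter P = b + 2y = 5.72 + 2×1.69 = 9.1 m.
Hydraulic radius R = A/P = 9.667/9.1 = 1.062 m.
From Manning's equation, S = [nQ / (1 A R^(2/3))]² = [0.013 × 38.7 / (1 × 9.667 × 1.062^(2/3))]² = 0.0025.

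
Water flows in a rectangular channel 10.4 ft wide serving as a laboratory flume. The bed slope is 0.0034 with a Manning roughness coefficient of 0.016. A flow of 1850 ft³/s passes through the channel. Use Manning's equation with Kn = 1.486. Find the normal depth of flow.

Manning's equation rearranged: A R^(2/3) = nQ / (1.486·√S) = 0.016 × 1850 / (1.486 × √0.0034) = 341.6.
Try y = 12 ft: A R^(2/3) = 294.7 — short.
Try y = 16.7 ft: A R^(2/3) = 435.1 — over.
Try y = 13.6 ft: A R^(2/3) = 342.1 — ≈ 341.6.

y_n = 13.6 ft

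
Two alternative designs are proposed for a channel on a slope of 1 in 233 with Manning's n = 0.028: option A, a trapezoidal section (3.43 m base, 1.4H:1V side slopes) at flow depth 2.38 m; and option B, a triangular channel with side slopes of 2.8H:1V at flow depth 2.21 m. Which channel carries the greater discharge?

channel A

Channel A: With bottom width b = 3.43 m and side slope z = 1.4: A = (b + zy)y = (3.43 + 1.4×2.38)×2.38 = 16.09 m²; P = b + 2y√(1+z²) = 3.43 + 2×2.38×1.72 = 11.62 m. Hydraulic radius R = A/P = 16.09/11.62 = 1.385 m. Q_A = (1/0.028)·16.09·1.385^(2/3)·√0.004292 = 46.79 m³/s.
Channel B: For a triangular section with side slope z = 2.8: A = zy² = 2.8×2.21² = 13.68 m²; P = 2y√(1+z²) = 2×2.21×2.973 = 13.14 m. Hydraulic radius R = A/P = 13.68/13.14 = 1.041 m. Q_B = (1/0.028)·13.68·1.041^(2/3)·√0.004292 = 32.86 m³/s.
Q_A = 46.79 m³/s vs Q_B = 32.86 m³/s, so channel A carries more.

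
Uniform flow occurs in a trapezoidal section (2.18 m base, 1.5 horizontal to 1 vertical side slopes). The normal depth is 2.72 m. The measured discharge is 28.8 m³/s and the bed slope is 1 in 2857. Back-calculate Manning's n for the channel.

n = 0.014

With bottom width b = 2.18 m and side slope z = 1.5: A = (b + zy)y = (2.18 + 1.5×2.72)×2.72 = 17.03 m²; P = b + 2y√(1+z²) = 2.18 + 2×2.72×1.803 = 11.99 m.
Hydraulic radius R = A/P = 17.03/11.99 = 1.42 m.
Rearranging Manning's equation: n = (1/Q) A R^(2/3) S^(1/2) = (1/28.8) × 17.03 × 1.42^(2/3) × √0.00035 = 0.014.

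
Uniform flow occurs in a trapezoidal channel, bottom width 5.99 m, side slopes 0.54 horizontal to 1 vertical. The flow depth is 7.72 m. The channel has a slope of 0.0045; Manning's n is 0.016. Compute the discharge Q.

Q = 734 m³/s

With bottom width b = 5.99 m and side slope z = 0.54: A = (b + zy)y = (5.99 + 0.54×7.72)×7.72 = 78.43 m²; P = b + 2y√(1+z²) = 5.99 + 2×7.72×1.136 = 23.54 m.
Hydraulic radius R = A/P = 78.43/23.54 = 3.332 m.
Manning's equation: Q = (1/n) A R^(2/3) S^(1/2) = (1/0.016) × 78.43 × 3.332^(2/3) × 0.0045^(1/2) = 734 m³/s.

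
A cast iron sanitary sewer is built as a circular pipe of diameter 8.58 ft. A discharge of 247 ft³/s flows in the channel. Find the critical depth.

y_c = 3.87 ft

At critical depth, Q² T / (g A³) = 1, i.e. A³/T = Q²/g = 247²/32.2 = 1895.
Trying y = 2.94 ft: A³/T = 660.4 — short.
Trying y = 4.28 ft: A³/T = 2791 — over.
Trying y = 3.87 ft: A³/T = 1899 — matches.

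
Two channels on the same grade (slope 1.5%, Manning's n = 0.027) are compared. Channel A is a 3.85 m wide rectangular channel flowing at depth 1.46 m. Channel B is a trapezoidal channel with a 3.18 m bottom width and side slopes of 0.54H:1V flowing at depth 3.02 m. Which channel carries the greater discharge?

Channel A: Flow area A = b·y = 3.85 × 1.46 = 5.621 m². Wetted perimeter P = b + 2y = 3.85 + 2×1.46 = 6.77 m. Hydraulic radius R = A/P = 5.621/6.77 = 0.8303 m. Q_A = (1/0.027)·5.621·0.8303^(2/3)·√0.015 = 22.52 m³/s.
Channel B: With bottom width b = 3.18 m and side slope z = 0.54: A = (b + zy)y = (3.18 + 0.54×3.02)×3.02 = 14.53 m²; P = b + 2y√(1+z²) = 3.18 + 2×3.02×1.136 = 10.04 m. Hydraulic radius R = A/P = 14.53/10.04 = 1.446 m. Q_B = (1/0.027)·14.53·1.446^(2/3)·√0.015 = 84.29 m³/s.
Q_A = 22.52 m³/s vs Q_B = 84.29 m³/s, so channel B carries more.

channel B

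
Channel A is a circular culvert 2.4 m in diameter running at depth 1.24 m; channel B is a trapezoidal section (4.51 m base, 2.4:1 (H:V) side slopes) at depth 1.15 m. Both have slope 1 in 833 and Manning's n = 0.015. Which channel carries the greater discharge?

Channel A: For a circular section of diameter D = 2.4 m at depth y = 1.24 m, the central angle is θ = 2 arccos(1 − 2y/D) = 3.208 rad. Then A = (D²/8)(θ − sin θ) = 2.358 m² and P = Dθ/2 = 3.85 m. Hydraulic radius R = A/P = 2.358/3.85 = 0.6125 m. Q_A = (1/0.015)·2.358·0.6125^(2/3)·√0.0012 = 3.928 m³/s.
Channel B: With bottom width b = 4.51 m and side slope z = 2.4: A = (b + zy)y = (4.51 + 2.4×1.15)×1.15 = 8.36 m²; P = b + 2y√(1+z²) = 4.51 + 2×1.15×2.6 = 10.49 m. Hydraulic radius R = A/P = 8.36/10.49 = 0.797 m. Q_B = (1/0.015)·8.36·0.797^(2/3)·√0.0012 = 16.6 m³/s.
Q_A = 3.928 m³/s vs Q_B = 16.6 m³/s, so channel B carries more.

channel B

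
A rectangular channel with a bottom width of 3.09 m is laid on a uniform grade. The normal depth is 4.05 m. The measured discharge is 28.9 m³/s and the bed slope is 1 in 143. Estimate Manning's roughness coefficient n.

Flow area A = b·y = 3.09 × 4.05 = 12.51 m². Wetted perimeter P = b + 2y = 3.09 + 2×4.05 = 11.19 m.
Hydraulic radius R = A/P = 12.51/11.19 = 1.118 m.
Rearranging Manning's equation: n = (1/Q) A R^(2/3) S^(1/2) = (1/28.9) × 12.51 × 1.118^(2/3) × √0.006993 = 0.039.

n = 0.039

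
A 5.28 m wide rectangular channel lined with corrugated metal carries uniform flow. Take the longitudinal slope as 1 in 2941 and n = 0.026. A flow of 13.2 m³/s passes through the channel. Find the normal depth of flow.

y_n = 2.86 m

Manning's equation rearranged: A R^(2/3) = nQ / (1·√S) = 0.026 × 13.2 / (√0.00034) = 18.61.
Trying y = 3.15 m: A R^(2/3) = 21.17 — over.
Trying y = 2.86 m: A R^(2/3) = 18.65 — matches.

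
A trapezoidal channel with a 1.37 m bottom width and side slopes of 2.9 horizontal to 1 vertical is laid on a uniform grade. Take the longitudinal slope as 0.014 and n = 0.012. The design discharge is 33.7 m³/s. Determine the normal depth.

Manning's equation rearranged: A R^(2/3) = nQ / (1·√S) = 0.012 × 33.7 / (√0.014) = 3.418.
At y = 0.911 m: A R^(2/3) = 2.379 — short.
At y = 1.07 m: A R^(2/3) = 3.417 — close enough.

y_n = 1.07 m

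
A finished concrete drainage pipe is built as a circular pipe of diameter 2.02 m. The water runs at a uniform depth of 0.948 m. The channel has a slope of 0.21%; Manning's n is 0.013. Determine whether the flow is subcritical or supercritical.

For a circular section of diameter D = 2.02 m at depth y = 0.948 m, the central angle is θ = 2 arccos(1 − 2y/D) = 3.019 rad. Then A = (D²/8)(θ − sin θ) = 1.477 m² and P = Dθ/2 = 3.049 m.
Hydraulic radius R = A/P = 1.477/3.049 = 0.4845 m.
V = (1/n) R^(2/3) √S = (1/0.013) × 0.4845^(2/3) × √0.0021 = 2.175 m/s. Hydraulic depth D_h = A/T = 1.477/2.016 = 0.7327 m.
Froude number Fr = V/√(g·D_h) = 2.175/√(9.81×0.7327) = 0.811, which is less than 1, so the flow is subcritical.

subcritical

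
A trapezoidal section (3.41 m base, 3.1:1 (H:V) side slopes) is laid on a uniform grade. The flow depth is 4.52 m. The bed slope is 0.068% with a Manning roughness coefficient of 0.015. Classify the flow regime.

With bottom width b = 3.41 m and side slope z = 3.1: A = (b + zy)y = (3.41 + 3.1×4.52)×4.52 = 78.75 m²; P = b + 2y√(1+z²) = 3.41 + 2×4.52×3.257 = 32.86 m.
Hydraulic radius R = A/P = 78.75/32.86 = 2.397 m.
V = (1/n) R^(2/3) √S = (1/0.015) × 2.397^(2/3) × √0.00068 = 3.113 m/s. Hydraulic depth D_h = A/T = 78.75/31.43 = 2.505 m.
Froude number Fr = V/√(g·D_h) = 3.113/√(9.81×2.505) = 0.628, which is less than 1, so the flow is subcritical.

subcritical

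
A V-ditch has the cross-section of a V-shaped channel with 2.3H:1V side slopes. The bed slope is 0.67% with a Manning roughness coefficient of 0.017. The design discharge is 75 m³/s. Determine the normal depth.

Manning's equation rearranged: A R^(2/3) = nQ / (1·√S) = 0.017 × 75 / (√0.0067) = 15.58.
Trying y = 1.84 m: A R^(2/3) = 6.953 — too small.
Trying y = 3.05 m: A R^(2/3) = 26.76 — too large.
Trying y = 2.49 m: A R^(2/3) = 15.58 — ≈ 15.58.

y_n = 2.49 m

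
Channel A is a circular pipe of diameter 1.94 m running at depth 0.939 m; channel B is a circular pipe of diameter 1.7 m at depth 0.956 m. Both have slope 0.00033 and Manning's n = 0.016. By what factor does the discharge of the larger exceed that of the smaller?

1.11

Channel A: For a circular section of diameter D = 1.94 m at depth y = 0.939 m, the central angle is θ = 2 arccos(1 − 2y/D) = 3.078 rad. Then A = (D²/8)(θ − sin θ) = 1.418 m² and P = Dθ/2 = 2.985 m. Hydraulic radius R = A/P = 1.418/2.985 = 0.4749 m. Q_A = (1/0.016)·1.418·0.4749^(2/3)·√0.00033 = 0.9799 m³/s.
Channel B: For a circular section of diameter D = 1.7 m at depth y = 0.956 m, the central angle is θ = 2 arccos(1 − 2y/D) = 3.392 rad. Then A = (D²/8)(θ − sin θ) = 1.315 m² and P = Dθ/2 = 2.883 m. Hydraulic radius R = A/P = 1.315/2.883 = 0.456 m. Q_B = (1/0.016)·1.315·0.456^(2/3)·√0.00033 = 0.8843 m³/s.
The larger discharge is 0.9799 m³/s and the smaller is 0.8843 m³/s; the ratio is 1.11.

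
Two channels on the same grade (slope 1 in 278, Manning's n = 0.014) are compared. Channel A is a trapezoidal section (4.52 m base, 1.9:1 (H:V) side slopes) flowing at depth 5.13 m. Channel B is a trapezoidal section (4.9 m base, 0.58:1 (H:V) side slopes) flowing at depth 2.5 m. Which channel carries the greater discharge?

Channel A: With bottom width b = 4.52 m and side slope z = 1.9: A = (b + zy)y = (4.52 + 1.9×5.13)×5.13 = 73.19 m²; P = b + 2y√(1+z²) = 4.52 + 2×5.13×2.147 = 26.55 m. Hydraulic radius R = A/P = 73.19/26.55 = 2.757 m. Q_A = (1/0.014)·73.19·2.757^(2/3)·√0.003597 = 616.5 m³/s.
Channel B: With bottom width b = 4.9 m and side slope z = 0.58: A = (b + zy)y = (4.9 + 0.58×2.5)×2.5 = 15.88 m²; P = b + 2y√(1+z²) = 4.9 + 2×2.5×1.156 = 10.68 m. Hydraulic radius R = A/P = 15.88/10.68 = 1.486 m. Q_B = (1/0.014)·15.88·1.486^(2/3)·√0.003597 = 88.58 m³/s.
Q_A = 616.5 m³/s vs Q_B = 88.58 m³/s, so channel A carries more.

channel A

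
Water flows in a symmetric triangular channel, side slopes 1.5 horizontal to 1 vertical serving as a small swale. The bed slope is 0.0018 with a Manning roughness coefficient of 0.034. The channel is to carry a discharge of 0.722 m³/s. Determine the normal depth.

Manning's equation rearranged: A R^(2/3) = nQ / (1·√S) = 0.034 × 0.722 / (√0.0018) = 0.5786.
Try y = 0.742 m: A R^(2/3) = 0.3772 — short.
Try y = 0.871 m: A R^(2/3) = 0.5784 — close enough.

y_n = 0.871 m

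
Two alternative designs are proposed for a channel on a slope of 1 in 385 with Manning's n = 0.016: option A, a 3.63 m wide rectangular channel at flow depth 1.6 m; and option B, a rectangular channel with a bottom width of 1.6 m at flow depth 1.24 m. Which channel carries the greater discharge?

channel A

Channel A: Flow area A = b·y = 3.63 × 1.6 = 5.808 m². Wetted perimeter P = b + 2y = 3.63 + 2×1.6 = 6.83 m. Hydraulic radius R = A/P = 5.808/6.83 = 0.8504 m. Q_A = (1/0.016)·5.808·0.8504^(2/3)·√0.002597 = 16.61 m³/s.
Channel B: Flow area A = b·y = 1.6 × 1.24 = 1.984 m². Wetted perimeter P = b + 2y = 1.6 + 2×1.24 = 4.08 m. Hydraulic radius R = A/P = 1.984/4.08 = 0.4863 m. Q_B = (1/0.016)·1.984·0.4863^(2/3)·√0.002597 = 3.908 m³/s.
Q_A = 16.61 m³/s vs Q_B = 3.908 m³/s, so channel A carries more.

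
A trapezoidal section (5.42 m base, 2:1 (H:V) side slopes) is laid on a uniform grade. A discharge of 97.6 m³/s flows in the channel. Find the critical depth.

At critical depth, Q² T / (g A³) = 1, i.e. A³/T = Q²/g = 97.6²/9.81 = 971.
Try y = 2.64 m: A³/T = 1411 — too large.
Try y = 1.95 m: A³/T = 454.1 — too small.
Try y = 2.39 m: A³/T = 967.1 — matches.

y_c = 2.39 m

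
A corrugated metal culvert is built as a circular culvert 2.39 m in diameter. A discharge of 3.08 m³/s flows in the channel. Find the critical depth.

y_c = 0.791 m

At critical depth, Q² T / (g A³) = 1, i.e. A³/T = Q²/g = 3.08²/9.81 = 0.967.
Try y = 0.873 m: A³/T = 1.417 — over.
Try y = 0.669 m: A³/T = 0.506 — short.
Try y = 0.791 m: A³/T = 0.9684 — matches.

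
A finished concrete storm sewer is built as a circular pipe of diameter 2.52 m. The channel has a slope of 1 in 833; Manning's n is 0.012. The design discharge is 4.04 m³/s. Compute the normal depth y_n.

Manning's equation rearranged: A R^(2/3) = nQ / (1·√S) = 0.012 × 4.04 / (√0.0012) = 1.399.
Try y = 0.897 m: A R^(2/3) = 0.9948 — short.
Try y = 1.34 m: A R^(2/3) = 2.032 — over.
Try y = 1.08 m: A R^(2/3) = 1.4 — close enough.

y_n = 1.08 m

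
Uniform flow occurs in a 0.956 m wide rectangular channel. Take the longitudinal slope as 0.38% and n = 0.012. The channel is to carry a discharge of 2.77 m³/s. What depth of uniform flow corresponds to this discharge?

y_n = 1.16 m

Manning's equation rearranged: A R^(2/3) = nQ / (1·√S) = 0.012 × 2.77 / (√0.0038) = 0.5392.
At y = 1.02 m: A R^(2/3) = 0.4614 — short.
At y = 1.43 m: A R^(2/3) = 0.6896 — over.
At y = 1.16 m: A R^(2/3) = 0.5386 — matches.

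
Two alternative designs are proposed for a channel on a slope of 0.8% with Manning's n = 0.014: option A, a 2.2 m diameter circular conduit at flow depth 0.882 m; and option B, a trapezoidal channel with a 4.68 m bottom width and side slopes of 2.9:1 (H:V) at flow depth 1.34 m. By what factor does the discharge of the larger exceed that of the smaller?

12.3

Channel A: For a circular section of diameter D = 2.2 m at depth y = 0.882 m, the central angle is θ = 2 arccos(1 − 2y/D) = 2.743 rad. Then A = (D²/8)(θ − sin θ) = 1.424 m² and P = Dθ/2 = 3.017 m. Hydraulic radius R = A/P = 1.424/3.017 = 0.4721 m. Q_A = (1/0.014)·1.424·0.4721^(2/3)·√0.008 = 5.517 m³/s.
Channel B: With bottom width b = 4.68 m and side slope z = 2.9: A = (b + zy)y = (4.68 + 2.9×1.34)×1.34 = 11.48 m²; P = b + 2y√(1+z²) = 4.68 + 2×1.34×3.068 = 12.9 m. Hydraulic radius R = A/P = 11.48/12.9 = 0.8897 m. Q_B = (1/0.014)·11.48·0.8897^(2/3)·√0.008 = 67.84 m³/s.
The larger discharge is 67.84 m³/s and the smaller is 5.517 m³/s; the ratio is 12.3.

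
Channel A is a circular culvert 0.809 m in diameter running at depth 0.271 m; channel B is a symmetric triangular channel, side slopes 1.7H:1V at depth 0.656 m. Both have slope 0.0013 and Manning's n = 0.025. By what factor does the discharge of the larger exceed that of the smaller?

Channel A: For a circular section of diameter D = 0.809 m at depth y = 0.271 m, the central angle is θ = 2 arccos(1 − 2y/D) = 2.469 rad. Then A = (D²/8)(θ − sin θ) = 0.151 m² and P = Dθ/2 = 0.9987 m. Hydraulic radius R = A/P = 0.151/0.9987 = 0.1512 m. Q_A = (1/0.025)·0.151·0.1512^(2/3)·√0.0013 = 0.06181 m³/s.
Channel B: For a triangular section with side slope z = 1.7: A = zy² = 1.7×0.656² = 0.7316 m²; P = 2y√(1+z²) = 2×0.656×1.972 = 2.588 m. Hydraulic radius R = A/P = 0.7316/2.588 = 0.2827 m. Q_B = (1/0.025)·0.7316·0.2827^(2/3)·√0.0013 = 0.4545 m³/s.
The larger discharge is 0.4545 m³/s and the smaller is 0.06181 m³/s; the ratio is 7.35.

7.35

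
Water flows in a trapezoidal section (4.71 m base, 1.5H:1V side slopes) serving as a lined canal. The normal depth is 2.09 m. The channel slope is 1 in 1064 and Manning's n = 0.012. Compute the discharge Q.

With bottom width b = 4.71 m and side slope z = 1.5: A = (b + zy)y = (4.71 + 1.5×2.09)×2.09 = 16.4 m²; P = b + 2y√(1+z²) = 4.71 + 2×2.09×1.803 = 12.25 m.
Hydraulic radius R = A/P = 16.4/12.25 = 1.339 m.
Manning's equation: Q = (1/n) A R^(2/3) S^(1/2) = (1/0.012) × 16.4 × 1.339^(2/3) × 0.0009398^(1/2) = 50.9 m³/s.

Q = 50.9 m³/s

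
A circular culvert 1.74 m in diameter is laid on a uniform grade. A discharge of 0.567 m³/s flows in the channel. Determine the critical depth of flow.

At critical depth, Q² T / (g A³) = 1, i.e. A³/T = Q²/g = 0.567²/9.81 = 0.03277.
Trying y = 0.449 m: A³/T = 0.07543 — too large.
Trying y = 0.301 m: A³/T = 0.01578 — too small.
Trying y = 0.363 m: A³/T = 0.03289 — close enough.

y_c = 0.363 m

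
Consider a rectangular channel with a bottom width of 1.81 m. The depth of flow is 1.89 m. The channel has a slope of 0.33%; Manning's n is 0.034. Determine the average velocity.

Flow area A = b·y = 1.81 × 1.89 = 3.421 m². Wetted perimeter P = b + 2y = 1.81 + 2×1.89 = 5.59 m.
Hydraulic radius R = A/P = 3.421/5.59 = 0.612 m.
From Manning's equation, V = (1/n) R^(2/3) S^(1/2) = (1/0.034) × 0.612^(2/3) × 0.0033^(1/2) = 1.22 m/s.

V = 1.22 m/s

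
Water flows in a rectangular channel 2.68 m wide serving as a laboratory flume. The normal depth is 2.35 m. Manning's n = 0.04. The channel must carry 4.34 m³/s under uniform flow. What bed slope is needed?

S = 0.000939

Flow area A = b·y = 2.68 × 2.35 = 6.298 m². Wetted perimeter P = b + 2y = 2.68 + 2×2.35 = 7.38 m.
Hydraulic radius R = A/P = 6.298/7.38 = 0.8534 m.
From Manning's equation, S = [nQ / (1 A R^(2/3))]² = [0.04 × 4.34 / (1 × 6.298 × 0.8534^(2/3))]² = 0.000939.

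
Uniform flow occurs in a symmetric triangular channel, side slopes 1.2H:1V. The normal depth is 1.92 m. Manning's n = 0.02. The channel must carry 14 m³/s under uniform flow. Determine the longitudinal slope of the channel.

S = 0.00601

For a triangular section with side slope z = 1.2: A = zy² = 1.2×1.92² = 4.424 m²; P = 2y√(1+z²) = 2×1.92×1.562 = 5.998 m.
Hydraulic radius R = A/P = 4.424/5.998 = 0.7375 m.
From Manning's equation, S = [nQ / (1 A R^(2/3))]² = [0.02 × 14 / (1 × 4.424 × 0.7375^(2/3))]² = 0.00601.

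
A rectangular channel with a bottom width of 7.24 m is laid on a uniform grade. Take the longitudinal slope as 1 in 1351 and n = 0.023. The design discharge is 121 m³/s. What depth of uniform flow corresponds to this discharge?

y_n = 7.74 m

Manning's equation rearranged: A R^(2/3) = nQ / (1·√S) = 0.023 × 121 / (√0.0007402) = 102.3.
Try y = 5.31 m: A R^(2/3) = 64.09 — low.
Try y = 9.66 m: A R^(2/3) = 133.4 — high.
Try y = 7.74 m: A R^(2/3) = 102.3 — matches.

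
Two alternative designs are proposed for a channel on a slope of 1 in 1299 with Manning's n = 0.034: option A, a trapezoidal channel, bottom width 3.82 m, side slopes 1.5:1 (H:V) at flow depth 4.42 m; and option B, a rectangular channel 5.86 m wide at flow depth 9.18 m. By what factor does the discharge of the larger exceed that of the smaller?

Channel A: With bottom width b = 3.82 m and side slope z = 1.5: A = (b + zy)y = (3.82 + 1.5×4.42)×4.42 = 46.19 m²; P = b + 2y√(1+z²) = 3.82 + 2×4.42×1.803 = 19.76 m. Hydraulic radius R = A/P = 46.19/19.76 = 2.338 m. Q_A = (1/0.034)·46.19·2.338^(2/3)·√0.0007698 = 66.4 m³/s.
Channel B: Flow area A = b·y = 5.86 × 9.18 = 53.79 m². Wetted perimeter P = b + 2y = 5.86 + 2×9.18 = 24.22 m. Hydraulic radius R = A/P = 53.79/24.22 = 2.221 m. Q_B = (1/0.034)·53.79·2.221^(2/3)·√0.0007698 = 74.73 m³/s.
The larger discharge is 74.73 m³/s and the smaller is 66.4 m³/s; the ratio is 1.13.

1.13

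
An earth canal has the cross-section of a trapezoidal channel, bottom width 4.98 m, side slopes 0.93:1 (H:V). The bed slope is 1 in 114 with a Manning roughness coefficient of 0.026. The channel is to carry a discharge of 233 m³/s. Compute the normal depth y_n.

Manning's equation rearranged: A R^(2/3) = nQ / (1·√S) = 0.026 × 233 / (√0.008772) = 64.68.
At y = 5.34 m: A R^(2/3) = 103.4 — high.
At y = 3.54 m: A R^(2/3) = 46.47 — low.
At y = 4.21 m: A R^(2/3) = 64.73 — close enough.

y_n = 4.21 m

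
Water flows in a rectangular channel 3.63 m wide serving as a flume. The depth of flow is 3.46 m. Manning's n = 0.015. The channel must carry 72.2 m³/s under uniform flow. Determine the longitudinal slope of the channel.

S = 0.00589

Flow area A = b·y = 3.63 × 3.46 = 12.56 m². Wetted perimeter P = b + 2y = 3.63 + 2×3.46 = 10.55 m.
Hydraulic radius R = A/P = 12.56/10.55 = 1.191 m.
From Manning's equation, S = [nQ / (1 A R^(2/3))]² = [0.015 × 72.2 / (1 × 12.56 × 1.191^(2/3))]² = 0.00589.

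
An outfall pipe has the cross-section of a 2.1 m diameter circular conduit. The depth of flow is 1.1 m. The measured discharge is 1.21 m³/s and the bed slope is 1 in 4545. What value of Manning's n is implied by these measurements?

For a circular section of diameter D = 2.1 m at depth y = 1.1 m, the central angle is θ = 2 arccos(1 − 2y/D) = 3.237 rad. Then A = (D²/8)(θ − sin θ) = 1.837 m² and P = Dθ/2 = 3.399 m.
Hydraulic radius R = A/P = 1.837/3.399 = 0.5404 m.
Rearranging Manning's equation: n = (1/Q) A R^(2/3) S^(1/2) = (1/1.21) × 1.837 × 0.5404^(2/3) × √0.00022 = 0.0149.

n = 0.0149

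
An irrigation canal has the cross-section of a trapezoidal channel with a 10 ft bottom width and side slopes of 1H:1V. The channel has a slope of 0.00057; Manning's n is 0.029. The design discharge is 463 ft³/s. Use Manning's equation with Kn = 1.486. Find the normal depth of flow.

y_n = 7.9 ft

Manning's equation rearranged: A R^(2/3) = nQ / (1.486·√S) = 0.029 × 463 / (1.486 × √0.00057) = 378.5.
At y = 9.61 ft: A R^(2/3) = 556.1 — over.
At y = 7.1 ft: A R^(2/3) = 307.8 — short.
At y = 7.9 ft: A R^(2/3) = 378.1 — close enough.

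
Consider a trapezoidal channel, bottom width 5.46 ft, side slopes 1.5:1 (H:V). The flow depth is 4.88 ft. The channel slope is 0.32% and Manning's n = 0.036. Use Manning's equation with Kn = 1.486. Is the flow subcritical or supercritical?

subcritical

With bottom width b = 5.46 ft and side slope z = 1.5: A = (b + zy)y = (5.46 + 1.5×4.88)×4.88 = 62.37 ft²; P = b + 2y√(1+z²) = 5.46 + 2×4.88×1.803 = 23.06 ft.
Hydraulic radius R = A/P = 62.37/23.06 = 2.705 ft.
V = (1.486/n) R^(2/3) √S = (1.486/0.036) × 2.705^(2/3) × √0.0032 = 4.533 ft/s. Hydraulic depth D_h = A/T = 62.37/20.1 = 3.103 ft.
Froude number Fr = V/√(g·D_h) = 4.533/√(32.2×3.103) = 0.454, which is less than 1, so the flow is subcritical.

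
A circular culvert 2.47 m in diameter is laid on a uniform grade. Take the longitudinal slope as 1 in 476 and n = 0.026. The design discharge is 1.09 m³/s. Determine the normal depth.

Manning's equation rearranged: A R^(2/3) = nQ / (1·√S) = 0.026 × 1.09 / (√0.002101) = 0.6183.
Try y = 0.62 m: A R^(2/3) = 0.4798 — short.
Try y = 0.705 m: A R^(2/3) = 0.6177 — close enough.

y_n = 0.705 m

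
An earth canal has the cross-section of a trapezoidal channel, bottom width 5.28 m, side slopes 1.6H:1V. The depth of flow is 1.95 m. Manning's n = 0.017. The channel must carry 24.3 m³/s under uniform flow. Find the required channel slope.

With bottom width b = 5.28 m and side slope z = 1.6: A = (b + zy)y = (5.28 + 1.6×1.95)×1.95 = 16.38 m²; P = b + 2y√(1+z²) = 5.28 + 2×1.95×1.887 = 12.64 m.
Hydraulic radius R = A/P = 16.38/12.64 = 1.296 m.
From Manning's equation, S = [nQ / (1 A R^(2/3))]² = [0.017 × 24.3 / (1 × 16.38 × 1.296^(2/3))]² = 0.00045.

S = 0.00045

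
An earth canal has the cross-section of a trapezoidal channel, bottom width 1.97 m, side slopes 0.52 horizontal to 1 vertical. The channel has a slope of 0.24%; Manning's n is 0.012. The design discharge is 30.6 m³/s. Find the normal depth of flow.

y_n = 2.32 m

Manning's equation rearranged: A R^(2/3) = nQ / (1·√S) = 0.012 × 30.6 / (√0.0024) = 7.495.
At y = 2.79 m: A R^(2/3) = 10.51 — too large.
At y = 1.78 m: A R^(2/3) = 4.667 — too small.
At y = 2.32 m: A R^(2/3) = 7.484 — close enough.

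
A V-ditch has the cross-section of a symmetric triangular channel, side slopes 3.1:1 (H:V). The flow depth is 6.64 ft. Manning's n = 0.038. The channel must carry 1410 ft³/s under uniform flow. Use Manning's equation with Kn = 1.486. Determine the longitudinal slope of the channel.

S = 0.015

For a triangular section with side slope z = 3.1: A = zy² = 3.1×6.64² = 136.7 ft²; P = 2y√(1+z²) = 2×6.64×3.257 = 43.26 ft.
Hydraulic radius R = A/P = 136.7/43.26 = 3.16 ft.
From Manning's equation, S = [nQ / (1.486 A R^(2/3))]² = [0.038 × 1410 / (1.486 × 136.7 × 3.16^(2/3))]² = 0.015.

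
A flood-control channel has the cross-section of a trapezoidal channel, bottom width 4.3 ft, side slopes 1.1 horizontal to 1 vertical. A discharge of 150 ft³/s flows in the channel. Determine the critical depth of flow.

y_c = 2.66 ft

At critical depth, Q² T / (g A³) = 1, i.e. A³/T = Q²/g = 150²/32.2 = 698.8.
Try y = 3.13 ft: A³/T = 1273 — over.
Try y = 2.38 ft: A³/T = 468.1 — short.
Try y = 2.66 ft: A³/T = 699.5 — close enough.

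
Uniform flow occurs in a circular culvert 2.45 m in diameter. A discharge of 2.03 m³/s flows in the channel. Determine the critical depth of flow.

y_c = 0.633 m

At critical depth, Q² T / (g A³) = 1, i.e. A³/T = Q²/g = 2.03²/9.81 = 0.4201.
At y = 0.471 m: A³/T = 0.1321 — short.
At y = 0.633 m: A³/T = 0.4195 — matches.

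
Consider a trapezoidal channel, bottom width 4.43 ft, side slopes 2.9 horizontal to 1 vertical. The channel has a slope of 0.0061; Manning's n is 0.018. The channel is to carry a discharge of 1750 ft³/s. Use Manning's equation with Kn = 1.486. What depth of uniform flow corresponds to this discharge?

y_n = 5.9 ft

Manning's equation rearranged: A R^(2/3) = nQ / (1.486·√S) = 0.018 × 1750 / (1.486 × √0.0061) = 271.4.
Trying y = 6.42 ft: A R^(2/3) = 333.1 — high.
Trying y = 4.86 ft: A R^(2/3) = 171.5 — low.
Trying y = 5.9 ft: A R^(2/3) = 271.8 — close enough.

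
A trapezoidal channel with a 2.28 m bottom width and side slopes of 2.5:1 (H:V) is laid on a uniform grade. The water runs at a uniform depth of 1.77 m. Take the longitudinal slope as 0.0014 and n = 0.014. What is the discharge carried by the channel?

Q = 31.8 m³/s

With bottom width b = 2.28 m and side slope z = 2.5: A = (b + zy)y = (2.28 + 2.5×1.77)×1.77 = 11.87 m²; P = b + 2y√(1+z²) = 2.28 + 2×1.77×2.693 = 11.81 m.
Hydraulic radius R = A/P = 11.87/11.81 = 1.005 m.
Manning's equation: Q = (1/n) A R^(2/3) S^(1/2) = (1/0.014) × 11.87 × 1.005^(2/3) × 0.0014^(1/2) = 31.8 m³/s.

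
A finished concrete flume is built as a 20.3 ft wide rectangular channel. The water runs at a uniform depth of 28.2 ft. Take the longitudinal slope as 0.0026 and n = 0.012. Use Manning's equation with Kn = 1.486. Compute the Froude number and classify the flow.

Flow area A = b·y = 20.3 × 28.2 = 572.5 ft². Wetted perimeter P = b + 2y = 20.3 + 2×28.2 = 76.7 ft.
Hydraulic radius R = A/P = 572.5/76.7 = 7.464 ft.
V = (1.486/n) R^(2/3) √S = (1.486/0.012) × 7.464^(2/3) × √0.0026 = 24.12 ft/s. Hydraulic depth D_h = A/T = 572.5/20.3 = 28.2 ft.
Froude number Fr = V/√(g·D_h) = 24.12/√(32.2×28.2) = 0.8, which is less than 1, so the flow is subcritical.

subcritical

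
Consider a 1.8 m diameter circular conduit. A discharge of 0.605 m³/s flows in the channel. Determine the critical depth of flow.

y_c = 0.371 m

At critical depth, Q² T / (g A³) = 1, i.e. A³/T = Q²/g = 0.605²/9.81 = 0.03731.
Trying y = 0.267 m: A³/T = 0.01021 — too small.
Trying y = 0.371 m: A³/T = 0.03716 — close enough.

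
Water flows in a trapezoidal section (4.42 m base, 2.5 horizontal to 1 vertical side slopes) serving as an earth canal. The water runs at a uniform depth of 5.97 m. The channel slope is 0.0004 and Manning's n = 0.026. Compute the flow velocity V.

V = 1.66 m/s

With bottom width b = 4.42 m and side slope z = 2.5: A = (b + zy)y = (4.42 + 2.5×5.97)×5.97 = 115.5 m²; P = b + 2y√(1+z²) = 4.42 + 2×5.97×2.693 = 36.57 m.
Hydraulic radius R = A/P = 115.5/36.57 = 3.158 m.
From Manning's equation, V = (1/n) R^(2/3) S^(1/2) = (1/0.026) × 3.158^(2/3) × 0.0004^(1/2) = 1.66 m/s.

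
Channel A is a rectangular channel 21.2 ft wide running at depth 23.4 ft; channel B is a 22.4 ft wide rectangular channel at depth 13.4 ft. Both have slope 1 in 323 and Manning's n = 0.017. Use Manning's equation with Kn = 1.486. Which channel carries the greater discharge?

channel A

Channel A: Flow area A = b·y = 21.2 × 23.4 = 496.1 ft². Wetted perimeter P = b + 2y = 21.2 + 2×23.4 = 68 ft. Hydraulic radius R = A/P = 496.1/68 = 7.295 ft. Q_A = (1.486/0.017)·496.1·7.295^(2/3)·√0.003096 = 9076 ft³/s.
Channel B: Flow area A = b·y = 22.4 × 13.4 = 300.2 ft². Wetted perimeter P = b + 2y = 22.4 + 2×13.4 = 49.2 ft. Hydraulic radius R = A/P = 300.2/49.2 = 6.101 ft. Q_B = (1.486/0.017)·300.2·6.101^(2/3)·√0.003096 = 4874 ft³/s.
Q_A = 9076 ft³/s vs Q_B = 4874 ft³/s, so channel A carries more.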